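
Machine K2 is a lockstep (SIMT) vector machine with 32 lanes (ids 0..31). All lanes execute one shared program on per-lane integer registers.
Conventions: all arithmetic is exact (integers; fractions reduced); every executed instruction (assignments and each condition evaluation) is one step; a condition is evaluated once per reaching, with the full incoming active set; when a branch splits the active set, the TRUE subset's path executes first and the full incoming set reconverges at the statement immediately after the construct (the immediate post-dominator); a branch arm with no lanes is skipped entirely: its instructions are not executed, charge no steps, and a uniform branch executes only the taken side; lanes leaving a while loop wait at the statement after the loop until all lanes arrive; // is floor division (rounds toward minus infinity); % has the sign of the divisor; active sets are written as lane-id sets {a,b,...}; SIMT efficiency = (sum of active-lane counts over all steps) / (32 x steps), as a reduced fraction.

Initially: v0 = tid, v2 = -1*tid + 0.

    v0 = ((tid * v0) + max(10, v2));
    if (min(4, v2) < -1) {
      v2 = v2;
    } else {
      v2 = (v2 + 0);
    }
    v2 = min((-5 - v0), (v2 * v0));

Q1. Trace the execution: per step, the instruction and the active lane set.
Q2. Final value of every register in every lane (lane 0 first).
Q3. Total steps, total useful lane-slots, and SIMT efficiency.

step 0: v0 <- ((tid * v0) + max(10, v2)) {0,1,2,3,4,5,6,7,8,9,10,11,12,13,14,15,16,17,18,19,20,21,22,23,24,25,26,27,28,29,30,31}
step 1: eval (min(4, v2) < -1)       {0,1,2,3,4,5,6,7,8,9,10,11,12,13,14,15,16,17,18,19,20,21,22,23,24,25,26,27,28,29,30,31}
step 2: v2 <- v2                     {2,3,4,5,6,7,8,9,10,11,12,13,14,15,16,17,18,19,20,21,22,23,24,25,26,27,28,29,30,31}
step 3: v2 <- (v2 + 0)               {0,1}
step 4: v2 <- min((-5 - v0), (v2 * v0)) {0,1,2,3,4,5,6,7,8,9,10,11,12,13,14,15,16,17,18,19,20,21,22,23,24,25,26,27,28,29,30,31}

Answer: 5 steps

v0: 10,11,14,19,26,35,46,59,74,91,110,131,154,179,206,235,266,299,334,371,410,451,494,539,586,635,686,739,794,851,910,971
v2: -15,-16,-28,-57,-104,-175,-276,-413,-592,-819,-1100,-1441,-1848,-2327,-2884,-3525,-4256,-5083,-6012,-7049,-8200,-9471,-10868,-12397,-14064,-15875,-17836,-19953,-22232,-24679,-27300,-30101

steps = 5; useful = 128; efficiency = 128/160 = 4/5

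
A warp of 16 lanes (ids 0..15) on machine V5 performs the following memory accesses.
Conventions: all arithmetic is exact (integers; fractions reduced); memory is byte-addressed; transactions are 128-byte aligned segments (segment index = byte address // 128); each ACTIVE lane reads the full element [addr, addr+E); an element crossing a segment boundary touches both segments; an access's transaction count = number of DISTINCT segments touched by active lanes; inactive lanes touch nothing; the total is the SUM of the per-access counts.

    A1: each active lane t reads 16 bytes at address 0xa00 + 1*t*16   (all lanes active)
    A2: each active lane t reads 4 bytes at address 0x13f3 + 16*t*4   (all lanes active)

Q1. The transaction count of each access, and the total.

A1: 2 transactions
A2: 9 transactions

Answer: 2,9; total 11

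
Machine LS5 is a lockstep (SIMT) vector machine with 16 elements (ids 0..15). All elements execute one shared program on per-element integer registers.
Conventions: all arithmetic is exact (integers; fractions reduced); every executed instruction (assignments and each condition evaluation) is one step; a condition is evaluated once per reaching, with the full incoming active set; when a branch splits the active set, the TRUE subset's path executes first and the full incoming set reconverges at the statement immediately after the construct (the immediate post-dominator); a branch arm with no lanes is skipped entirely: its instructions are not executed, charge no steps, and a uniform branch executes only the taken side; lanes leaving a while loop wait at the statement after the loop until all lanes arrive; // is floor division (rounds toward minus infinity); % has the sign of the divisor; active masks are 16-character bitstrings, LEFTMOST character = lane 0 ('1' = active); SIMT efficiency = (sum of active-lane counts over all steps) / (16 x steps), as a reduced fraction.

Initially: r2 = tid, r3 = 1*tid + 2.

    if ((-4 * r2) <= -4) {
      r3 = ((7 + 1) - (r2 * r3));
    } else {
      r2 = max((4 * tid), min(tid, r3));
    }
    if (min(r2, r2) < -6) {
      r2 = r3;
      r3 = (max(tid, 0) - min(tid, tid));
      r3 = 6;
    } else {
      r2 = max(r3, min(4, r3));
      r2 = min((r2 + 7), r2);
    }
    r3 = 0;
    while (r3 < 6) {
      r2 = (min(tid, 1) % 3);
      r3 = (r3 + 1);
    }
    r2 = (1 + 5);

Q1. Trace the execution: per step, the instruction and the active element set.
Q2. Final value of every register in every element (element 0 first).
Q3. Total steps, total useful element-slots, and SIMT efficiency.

step 0: eval ((-4 * r2) <= -4)       1111111111111111
step 1: r3 <- ((7 + 1) - (r2 * r3))  0111111111111111
step 2: r2 <- max((4 * tid), min(tid, r3)) 1000000000000000
step 3: eval (min(r2, r2) < -6)      1111111111111111
step 4: r2 <- max(r3, min(4, r3))    1111111111111111
step 5: r2 <- min((r2 + 7), r2)      1111111111111111
step 6: r3 <- 0                      1111111111111111
step 7: eval (r3 < 6)                1111111111111111
step 8: r2 <- (min(tid, 1) % 3)      1111111111111111
step 9: r3 <- (r3 + 1)               1111111111111111
step 10: eval (r3 < 6)                1111111111111111
step 11: r2 <- (min(tid, 1) % 3)      1111111111111111
step 12: r3 <- (r3 + 1)               1111111111111111
step 13: eval (r3 < 6)                1111111111111111
step 14: r2 <- (min(tid, 1) % 3)      1111111111111111
step 15: r3 <- (r3 + 1)               1111111111111111
step 16: eval (r3 < 6)                1111111111111111
step 17: r2 <- (min(tid, 1) % 3)      1111111111111111
step 18: r3 <- (r3 + 1)               1111111111111111
step 19: eval (r3 < 6)                1111111111111111
step 20: r2 <- (min(tid, 1) % 3)      1111111111111111
step 21: r3 <- (r3 + 1)               1111111111111111
step 22: eval (r3 < 6)                1111111111111111
step 23: r2 <- (min(tid, 1) % 3)      1111111111111111
step 24: r3 <- (r3 + 1)               1111111111111111
step 25: eval (r3 < 6)                1111111111111111
step 26: r2 <- (1 + 5)                1111111111111111

Answer: 27 steps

r2: 6,6,6,6,6,6,6,6,6,6,6,6,6,6,6,6
r3: 6,6,6,6,6,6,6,6,6,6,6,6,6,6,6,6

steps = 27; useful = 416; efficiency = 416/432 = 26/27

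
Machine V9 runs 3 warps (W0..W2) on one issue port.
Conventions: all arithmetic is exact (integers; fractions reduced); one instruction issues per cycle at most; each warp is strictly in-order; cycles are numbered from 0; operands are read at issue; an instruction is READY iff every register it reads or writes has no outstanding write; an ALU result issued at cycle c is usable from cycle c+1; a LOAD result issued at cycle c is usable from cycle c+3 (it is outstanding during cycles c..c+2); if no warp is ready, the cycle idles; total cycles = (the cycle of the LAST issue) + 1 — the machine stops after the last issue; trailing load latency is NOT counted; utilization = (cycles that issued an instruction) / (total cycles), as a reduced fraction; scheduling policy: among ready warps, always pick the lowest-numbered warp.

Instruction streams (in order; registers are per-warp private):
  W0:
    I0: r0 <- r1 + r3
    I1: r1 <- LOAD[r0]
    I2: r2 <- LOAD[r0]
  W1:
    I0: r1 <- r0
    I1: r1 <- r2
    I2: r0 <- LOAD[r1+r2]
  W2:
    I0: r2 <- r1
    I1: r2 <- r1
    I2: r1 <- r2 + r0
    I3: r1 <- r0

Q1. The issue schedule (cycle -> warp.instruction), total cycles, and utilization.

cycle 0: W0.I0
cycle 1: W0.I1
cycle 2: W0.I2
cycle 3: W1.I0
cycle 4: W1.I1
cycle 5: W1.I2
cycle 6: W2.I0
cycle 7: W2.I1
cycle 8: W2.I2
cycle 9: W2.I3

Answer: 10 cycles, utilization 1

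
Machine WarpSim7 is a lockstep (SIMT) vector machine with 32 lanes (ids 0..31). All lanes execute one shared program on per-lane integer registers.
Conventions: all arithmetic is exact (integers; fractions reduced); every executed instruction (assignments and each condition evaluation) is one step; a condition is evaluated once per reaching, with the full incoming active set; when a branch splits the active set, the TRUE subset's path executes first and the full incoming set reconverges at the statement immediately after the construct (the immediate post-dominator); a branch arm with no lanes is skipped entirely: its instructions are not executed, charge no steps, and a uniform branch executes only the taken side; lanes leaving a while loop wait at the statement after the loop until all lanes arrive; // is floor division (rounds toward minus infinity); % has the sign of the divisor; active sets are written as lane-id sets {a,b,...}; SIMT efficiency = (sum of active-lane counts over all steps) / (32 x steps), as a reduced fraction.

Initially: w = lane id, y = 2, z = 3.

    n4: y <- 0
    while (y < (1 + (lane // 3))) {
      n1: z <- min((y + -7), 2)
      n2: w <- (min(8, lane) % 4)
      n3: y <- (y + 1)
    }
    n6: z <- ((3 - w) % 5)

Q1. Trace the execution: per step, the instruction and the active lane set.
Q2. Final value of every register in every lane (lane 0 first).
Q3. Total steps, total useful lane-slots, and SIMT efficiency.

step 0: y <- 0                       {0,1,2,3,4,5,6,7,8,9,10,11,12,13,14,15,16,17,18,19,20,21,22,23,24,25,26,27,28,29,30,31}
step 1: eval (y < (1 + (lane // 3))) {0,1,2,3,4,5,6,7,8,9,10,11,12,13,14,15,16,17,18,19,20,21,22,23,24,25,26,27,28,29,30,31}
step 2: z <- min((y + -7), 2)        {0,1,2,3,4,5,6,7,8,9,10,11,12,13,14,15,16,17,18,19,20,21,22,23,24,25,26,27,28,29,30,31}
step 3: w <- (min(8, lane) % 4)      {0,1,2,3,4,5,6,7,8,9,10,11,12,13,14,15,16,17,18,19,20,21,22,23,24,25,26,27,28,29,30,31}
step 4: y <- (y + 1)                 {0,1,2,3,4,5,6,7,8,9,10,11,12,13,14,15,16,17,18,19,20,21,22,23,24,25,26,27,28,29,30,31}
step 5: eval (y < (1 + (lane // 3))) {0,1,2,3,4,5,6,7,8,9,10,11,12,13,14,15,16,17,18,19,20,21,22,23,24,25,26,27,28,29,30,31}
step 6: z <- min((y + -7), 2)        {3,4,5,6,7,8,9,10,11,12,13,14,15,16,17,18,19,20,21,22,23,24,25,26,27,28,29,30,31}
step 7: w <- (min(8, lane) % 4)      {3,4,5,6,7,8,9,10,11,12,13,14,15,16,17,18,19,20,21,22,23,24,25,26,27,28,29,30,31}
step 8: y <- (y + 1)                 {3,4,5,6,7,8,9,10,11,12,13,14,15,16,17,18,19,20,21,22,23,24,25,26,27,28,29,30,31}
step 9: eval (y < (1 + (lane // 3))) {3,4,5,6,7,8,9,10,11,12,13,14,15,16,17,18,19,20,21,22,23,24,25,26,27,28,29,30,31}
step 10: z <- min((y + -7), 2)        {6,7,8,9,10,11,12,13,14,15,16,17,18,19,20,21,22,23,24,25,26,27,28,29,30,31}
step 11: w <- (min(8, lane) % 4)      {6,7,8,9,10,11,12,13,14,15,16,17,18,19,20,21,22,23,24,25,26,27,28,29,30,31}
step 12: y <- (y + 1)                 {6,7,8,9,10,11,12,13,14,15,16,17,18,19,20,21,22,23,24,25,26,27,28,29,30,31}
step 13: eval (y < (1 + (lane // 3))) {6,7,8,9,10,11,12,13,14,15,16,17,18,19,20,21,22,23,24,25,26,27,28,29,30,31}
step 14: z <- min((y + -7), 2)        {9,10,11,12,13,14,15,16,17,18,19,20,21,22,23,24,25,26,27,28,29,30,31}
step 15: w <- (min(8, lane) % 4)      {9,10,11,12,13,14,15,16,17,18,19,20,21,22,23,24,25,26,27,28,29,30,31}
step 16: y <- (y + 1)                 {9,10,11,12,13,14,15,16,17,18,19,20,21,22,23,24,25,26,27,28,29,30,31}
step 17: eval (y < (1 + (lane // 3))) {9,10,11,12,13,14,15,16,17,18,19,20,21,22,23,24,25,26,27,28,29,30,31}
step 18: z <- min((y + -7), 2)        {12,13,14,15,16,17,18,19,20,21,22,23,24,25,26,27,28,29,30,31}
step 19: w <- (min(8, lane) % 4)      {12,13,14,15,16,17,18,19,20,21,22,23,24,25,26,27,28,29,30,31}
step 20: y <- (y + 1)                 {12,13,14,15,16,17,18,19,20,21,22,23,24,25,26,27,28,29,30,31}
step 21: eval (y < (1 + (lane // 3))) {12,13,14,15,16,17,18,19,20,21,22,23,24,25,26,27,28,29,30,31}
step 22: z <- min((y + -7), 2)        {15,16,17,18,19,20,21,22,23,24,25,26,27,28,29,30,31}
step 23: w <- (min(8, lane) % 4)      {15,16,17,18,19,20,21,22,23,24,25,26,27,28,29,30,31}
step 24: y <- (y + 1)                 {15,16,17,18,19,20,21,22,23,24,25,26,27,28,29,30,31}
step 25: eval (y < (1 + (lane // 3))) {15,16,17,18,19,20,21,22,23,24,25,26,27,28,29,30,31}
step 26: z <- min((y + -7), 2)        {18,19,20,21,22,23,24,25,26,27,28,29,30,31}
step 27: w <- (min(8, lane) % 4)      {18,19,20,21,22,23,24,25,26,27,28,29,30,31}
step 28: y <- (y + 1)                 {18,19,20,21,22,23,24,25,26,27,28,29,30,31}
step 29: eval (y < (1 + (lane // 3))) {18,19,20,21,22,23,24,25,26,27,28,29,30,31}
step 30: z <- min((y + -7), 2)        {21,22,23,24,25,26,27,28,29,30,31}
step 31: w <- (min(8, lane) % 4)      {21,22,23,24,25,26,27,28,29,30,31}
step 32: y <- (y + 1)                 {21,22,23,24,25,26,27,28,29,30,31}
step 33: eval (y < (1 + (lane // 3))) {21,22,23,24,25,26,27,28,29,30,31}
step 34: z <- min((y + -7), 2)        {24,25,26,27,28,29,30,31}
step 35: w <- (min(8, lane) % 4)      {24,25,26,27,28,29,30,31}
step 36: y <- (y + 1)                 {24,25,26,27,28,29,30,31}
step 37: eval (y < (1 + (lane // 3))) {24,25,26,27,28,29,30,31}
step 38: z <- min((y + -7), 2)        {27,28,29,30,31}
step 39: w <- (min(8, lane) % 4)      {27,28,29,30,31}
step 40: y <- (y + 1)                 {27,28,29,30,31}
step 41: eval (y < (1 + (lane // 3))) {27,28,29,30,31}
step 42: z <- min((y + -7), 2)        {30,31}
step 43: w <- (min(8, lane) % 4)      {30,31}
step 44: y <- (y + 1)                 {30,31}
step 45: eval (y < (1 + (lane // 3))) {30,31}
step 46: z <- ((3 - w) % 5)           {0,1,2,3,4,5,6,7,8,9,10,11,12,13,14,15,16,17,18,19,20,21,22,23,24,25,26,27,28,29,30,31}

Answer: 47 steps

w: 0,1,2,3,0,1,2,3,0,0,0,0,0,0,0,0,0,0,0,0,0,0,0,0,0,0,0,0,0,0,0,0
y: 1,1,1,2,2,2,3,3,3,4,4,4,5,5,5,6,6,6,7,7,7,8,8,8,9,9,9,10,10,10,11,11
z: 3,2,1,0,3,2,1,0,3,3,3,3,3,3,3,3,3,3,3,3,3,3,3,3,3,3,3,3,3,3,3,3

steps = 47; useful = 844; efficiency = 844/1504 = 211/376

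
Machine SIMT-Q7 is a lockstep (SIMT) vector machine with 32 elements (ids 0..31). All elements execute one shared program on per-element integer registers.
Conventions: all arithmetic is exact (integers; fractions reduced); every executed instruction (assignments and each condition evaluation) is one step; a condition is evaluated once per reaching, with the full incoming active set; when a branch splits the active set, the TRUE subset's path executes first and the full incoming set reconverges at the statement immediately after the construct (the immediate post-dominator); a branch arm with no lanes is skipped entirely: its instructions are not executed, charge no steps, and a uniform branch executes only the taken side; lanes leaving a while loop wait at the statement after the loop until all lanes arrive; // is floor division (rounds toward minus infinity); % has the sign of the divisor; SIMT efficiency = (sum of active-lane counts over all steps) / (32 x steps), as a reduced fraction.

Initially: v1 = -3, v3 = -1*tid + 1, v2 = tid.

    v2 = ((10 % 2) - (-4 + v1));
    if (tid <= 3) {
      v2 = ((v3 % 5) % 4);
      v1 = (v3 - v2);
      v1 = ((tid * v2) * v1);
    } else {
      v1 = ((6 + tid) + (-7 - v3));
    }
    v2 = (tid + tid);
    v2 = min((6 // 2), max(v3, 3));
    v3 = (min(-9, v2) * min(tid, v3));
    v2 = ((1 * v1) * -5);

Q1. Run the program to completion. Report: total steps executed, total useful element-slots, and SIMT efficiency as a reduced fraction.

Answer: 10 steps, 232 useful, 29/40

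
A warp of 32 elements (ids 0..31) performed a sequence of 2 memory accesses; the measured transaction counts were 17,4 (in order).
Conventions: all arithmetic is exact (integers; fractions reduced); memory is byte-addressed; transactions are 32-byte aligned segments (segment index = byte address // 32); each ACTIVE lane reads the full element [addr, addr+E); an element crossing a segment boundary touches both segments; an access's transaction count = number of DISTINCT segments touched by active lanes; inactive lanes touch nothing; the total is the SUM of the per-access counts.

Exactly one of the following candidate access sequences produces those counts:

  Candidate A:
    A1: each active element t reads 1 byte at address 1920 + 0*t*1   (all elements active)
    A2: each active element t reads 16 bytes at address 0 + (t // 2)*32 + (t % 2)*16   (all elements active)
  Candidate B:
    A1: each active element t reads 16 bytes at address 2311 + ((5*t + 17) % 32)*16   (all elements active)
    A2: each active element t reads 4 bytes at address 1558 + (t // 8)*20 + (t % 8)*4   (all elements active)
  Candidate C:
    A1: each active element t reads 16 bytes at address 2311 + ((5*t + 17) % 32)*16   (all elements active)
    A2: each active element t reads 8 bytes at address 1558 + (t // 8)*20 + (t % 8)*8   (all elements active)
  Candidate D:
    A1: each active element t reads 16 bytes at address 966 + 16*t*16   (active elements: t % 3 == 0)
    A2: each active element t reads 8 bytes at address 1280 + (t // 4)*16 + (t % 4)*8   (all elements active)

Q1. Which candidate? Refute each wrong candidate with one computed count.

A: A1 gives 1 transaction, not 17
C: A2 gives 5 transactions, not 4
D: A1 gives 11 transactions, not 17
B: all counts match (17,4)

Answer: B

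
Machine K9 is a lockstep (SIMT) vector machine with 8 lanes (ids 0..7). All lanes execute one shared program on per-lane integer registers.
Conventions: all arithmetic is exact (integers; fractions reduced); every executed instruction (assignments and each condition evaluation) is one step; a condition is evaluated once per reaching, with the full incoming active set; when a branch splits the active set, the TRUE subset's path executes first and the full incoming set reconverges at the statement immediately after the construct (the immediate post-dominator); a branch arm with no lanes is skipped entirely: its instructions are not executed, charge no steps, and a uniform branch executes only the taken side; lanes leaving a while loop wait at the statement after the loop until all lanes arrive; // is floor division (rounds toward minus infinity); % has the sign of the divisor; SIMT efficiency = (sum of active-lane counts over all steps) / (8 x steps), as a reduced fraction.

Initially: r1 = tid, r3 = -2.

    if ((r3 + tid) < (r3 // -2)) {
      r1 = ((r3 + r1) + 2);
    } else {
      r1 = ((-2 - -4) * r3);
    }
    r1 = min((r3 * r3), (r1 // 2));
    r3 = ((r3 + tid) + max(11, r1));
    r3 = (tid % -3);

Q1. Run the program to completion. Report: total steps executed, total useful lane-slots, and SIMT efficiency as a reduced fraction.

Answer: 6 steps, 40 useful, 5/6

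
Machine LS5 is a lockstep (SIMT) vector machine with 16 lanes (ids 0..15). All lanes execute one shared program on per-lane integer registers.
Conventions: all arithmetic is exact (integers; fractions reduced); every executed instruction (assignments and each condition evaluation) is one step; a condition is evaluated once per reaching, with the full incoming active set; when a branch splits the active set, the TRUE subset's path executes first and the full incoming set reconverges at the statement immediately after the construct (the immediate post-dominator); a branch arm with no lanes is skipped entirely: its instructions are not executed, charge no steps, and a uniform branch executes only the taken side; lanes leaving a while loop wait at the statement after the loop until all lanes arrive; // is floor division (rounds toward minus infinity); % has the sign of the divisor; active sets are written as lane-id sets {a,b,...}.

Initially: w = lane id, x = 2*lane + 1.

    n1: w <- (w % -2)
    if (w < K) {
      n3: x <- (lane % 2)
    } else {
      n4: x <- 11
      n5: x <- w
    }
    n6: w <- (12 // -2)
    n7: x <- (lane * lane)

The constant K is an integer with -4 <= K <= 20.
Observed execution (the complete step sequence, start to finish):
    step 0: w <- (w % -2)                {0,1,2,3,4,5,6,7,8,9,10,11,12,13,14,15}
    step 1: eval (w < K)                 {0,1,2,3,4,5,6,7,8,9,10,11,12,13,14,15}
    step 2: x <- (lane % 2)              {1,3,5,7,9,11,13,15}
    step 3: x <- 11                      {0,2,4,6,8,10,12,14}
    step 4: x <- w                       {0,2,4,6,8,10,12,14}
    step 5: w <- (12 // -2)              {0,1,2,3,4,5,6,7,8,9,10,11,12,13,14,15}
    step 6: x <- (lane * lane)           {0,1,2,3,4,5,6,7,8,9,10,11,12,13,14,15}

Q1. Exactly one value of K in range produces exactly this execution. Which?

Answer: K = 0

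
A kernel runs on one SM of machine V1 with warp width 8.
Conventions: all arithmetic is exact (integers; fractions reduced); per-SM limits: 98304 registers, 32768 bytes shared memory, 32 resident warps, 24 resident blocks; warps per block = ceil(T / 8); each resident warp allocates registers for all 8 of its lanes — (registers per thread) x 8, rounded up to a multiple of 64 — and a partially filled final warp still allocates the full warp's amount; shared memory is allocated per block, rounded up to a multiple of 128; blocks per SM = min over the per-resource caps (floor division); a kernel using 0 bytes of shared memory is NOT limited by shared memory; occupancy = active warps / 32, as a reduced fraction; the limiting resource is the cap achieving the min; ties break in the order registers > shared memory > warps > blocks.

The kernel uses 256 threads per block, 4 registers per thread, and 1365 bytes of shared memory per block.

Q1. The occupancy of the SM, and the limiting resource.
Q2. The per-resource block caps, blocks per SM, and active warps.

Answer: occupancy 1, limited by warps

registers: 48 blocks
shared memory: 23 blocks
warps: 1 block
blocks: 24 blocks

Answer: 1 block, 32 active warps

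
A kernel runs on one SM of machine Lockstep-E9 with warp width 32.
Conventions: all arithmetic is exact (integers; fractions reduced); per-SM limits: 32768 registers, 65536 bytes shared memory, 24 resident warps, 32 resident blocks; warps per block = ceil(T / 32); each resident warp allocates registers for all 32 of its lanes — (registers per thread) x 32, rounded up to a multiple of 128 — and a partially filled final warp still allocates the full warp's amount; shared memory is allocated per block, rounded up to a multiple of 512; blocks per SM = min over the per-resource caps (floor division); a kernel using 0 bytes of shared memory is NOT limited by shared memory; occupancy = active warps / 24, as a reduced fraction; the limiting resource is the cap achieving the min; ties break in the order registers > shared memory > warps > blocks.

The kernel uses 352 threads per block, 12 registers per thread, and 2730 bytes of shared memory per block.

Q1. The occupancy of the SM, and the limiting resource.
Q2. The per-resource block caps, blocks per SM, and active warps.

Answer: occupancy 11/12, limited by warps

registers: 7 blocks
shared memory: 21 blocks
warps: 2 blocks
blocks: 32 blocks

Answer: 2 blocks, 22 active warps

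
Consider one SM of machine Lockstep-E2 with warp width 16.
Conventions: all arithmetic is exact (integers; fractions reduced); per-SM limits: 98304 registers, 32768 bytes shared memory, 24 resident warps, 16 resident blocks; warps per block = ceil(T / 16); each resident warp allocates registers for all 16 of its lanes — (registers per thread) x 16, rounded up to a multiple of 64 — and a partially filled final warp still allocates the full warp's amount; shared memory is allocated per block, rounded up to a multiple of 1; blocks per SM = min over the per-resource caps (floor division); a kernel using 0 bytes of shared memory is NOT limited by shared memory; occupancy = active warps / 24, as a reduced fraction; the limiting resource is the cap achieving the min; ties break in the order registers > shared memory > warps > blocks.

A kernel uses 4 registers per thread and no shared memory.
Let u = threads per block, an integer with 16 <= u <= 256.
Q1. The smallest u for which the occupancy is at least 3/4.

Answer: u = 17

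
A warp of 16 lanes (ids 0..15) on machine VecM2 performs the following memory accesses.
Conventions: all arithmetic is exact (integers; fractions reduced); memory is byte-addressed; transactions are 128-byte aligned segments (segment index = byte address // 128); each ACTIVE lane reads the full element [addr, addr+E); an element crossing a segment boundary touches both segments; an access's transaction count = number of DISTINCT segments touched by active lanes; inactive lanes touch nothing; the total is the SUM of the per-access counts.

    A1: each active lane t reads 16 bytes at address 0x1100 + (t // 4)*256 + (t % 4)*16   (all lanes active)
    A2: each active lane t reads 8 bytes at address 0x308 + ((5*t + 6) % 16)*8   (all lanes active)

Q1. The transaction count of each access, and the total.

A1: 4 transactions
A2: 2 transactions

Answer: 4,2; total 6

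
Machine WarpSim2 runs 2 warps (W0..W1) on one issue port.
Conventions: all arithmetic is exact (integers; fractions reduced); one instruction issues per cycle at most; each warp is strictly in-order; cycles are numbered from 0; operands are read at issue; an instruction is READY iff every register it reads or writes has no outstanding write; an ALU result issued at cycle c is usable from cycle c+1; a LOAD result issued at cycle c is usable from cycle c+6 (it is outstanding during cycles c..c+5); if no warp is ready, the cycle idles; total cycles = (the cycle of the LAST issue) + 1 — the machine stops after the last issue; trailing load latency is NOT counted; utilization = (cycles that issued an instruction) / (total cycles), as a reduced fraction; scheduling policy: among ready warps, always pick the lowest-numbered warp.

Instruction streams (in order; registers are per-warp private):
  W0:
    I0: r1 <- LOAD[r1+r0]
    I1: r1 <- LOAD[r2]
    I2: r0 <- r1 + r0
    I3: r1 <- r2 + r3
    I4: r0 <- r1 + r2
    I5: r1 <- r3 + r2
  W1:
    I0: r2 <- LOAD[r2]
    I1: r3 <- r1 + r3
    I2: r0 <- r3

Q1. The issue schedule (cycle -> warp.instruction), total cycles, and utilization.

cycle 0: W0.I0
cycle 1: W1.I0
cycle 2: W1.I1
cycle 3: W1.I2
cycle 4: idle
cycle 5: idle
cycle 6: W0.I1
cycle 7: idle
cycle 8: idle
cycle 9: idle
cycle 10: idle
cycle 11: idle
cycle 12: W0.I2
cycle 13: W0.I3
cycle 14: W0.I4
cycle 15: W0.I5

Answer: 16 cycles, utilization 9/16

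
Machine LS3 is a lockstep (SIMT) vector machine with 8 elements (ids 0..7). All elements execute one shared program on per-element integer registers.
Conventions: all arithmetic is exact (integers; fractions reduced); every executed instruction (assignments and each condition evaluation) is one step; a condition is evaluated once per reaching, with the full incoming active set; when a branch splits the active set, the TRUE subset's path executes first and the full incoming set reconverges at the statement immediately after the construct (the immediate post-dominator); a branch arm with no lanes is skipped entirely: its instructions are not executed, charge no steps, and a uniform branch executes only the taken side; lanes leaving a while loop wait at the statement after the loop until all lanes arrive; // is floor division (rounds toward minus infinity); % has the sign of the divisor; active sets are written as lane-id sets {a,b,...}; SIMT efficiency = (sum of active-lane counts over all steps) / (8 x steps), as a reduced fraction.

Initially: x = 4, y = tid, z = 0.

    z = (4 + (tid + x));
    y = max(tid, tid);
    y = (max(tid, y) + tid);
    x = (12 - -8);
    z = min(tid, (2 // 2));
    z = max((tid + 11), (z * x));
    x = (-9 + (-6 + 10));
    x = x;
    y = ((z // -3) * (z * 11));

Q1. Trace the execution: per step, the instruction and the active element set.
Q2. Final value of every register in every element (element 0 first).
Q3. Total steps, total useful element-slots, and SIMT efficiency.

step 0: z <- (4 + (tid + x))         {0,1,2,3,4,5,6,7}
step 1: y <- max(tid, tid)           {0,1,2,3,4,5,6,7}
step 2: y <- (max(tid, y) + tid)     {0,1,2,3,4,5,6,7}
step 3: x <- (12 - -8)               {0,1,2,3,4,5,6,7}
step 4: z <- min(tid, (2 // 2))      {0,1,2,3,4,5,6,7}
step 5: z <- max((tid + 11), (z * x)) {0,1,2,3,4,5,6,7}
step 6: x <- (-9 + (-6 + 10))        {0,1,2,3,4,5,6,7}
step 7: x <- x                       {0,1,2,3,4,5,6,7}
step 8: y <- ((z // -3) * (z * 11))  {0,1,2,3,4,5,6,7}

Answer: 9 steps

x: -5,-5,-5,-5,-5,-5,-5,-5
y: -484,-1540,-1540,-1540,-1540,-1540,-1540,-1540
z: 11,20,20,20,20,20,20,20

steps = 9; useful = 72; efficiency = 72/72 = 1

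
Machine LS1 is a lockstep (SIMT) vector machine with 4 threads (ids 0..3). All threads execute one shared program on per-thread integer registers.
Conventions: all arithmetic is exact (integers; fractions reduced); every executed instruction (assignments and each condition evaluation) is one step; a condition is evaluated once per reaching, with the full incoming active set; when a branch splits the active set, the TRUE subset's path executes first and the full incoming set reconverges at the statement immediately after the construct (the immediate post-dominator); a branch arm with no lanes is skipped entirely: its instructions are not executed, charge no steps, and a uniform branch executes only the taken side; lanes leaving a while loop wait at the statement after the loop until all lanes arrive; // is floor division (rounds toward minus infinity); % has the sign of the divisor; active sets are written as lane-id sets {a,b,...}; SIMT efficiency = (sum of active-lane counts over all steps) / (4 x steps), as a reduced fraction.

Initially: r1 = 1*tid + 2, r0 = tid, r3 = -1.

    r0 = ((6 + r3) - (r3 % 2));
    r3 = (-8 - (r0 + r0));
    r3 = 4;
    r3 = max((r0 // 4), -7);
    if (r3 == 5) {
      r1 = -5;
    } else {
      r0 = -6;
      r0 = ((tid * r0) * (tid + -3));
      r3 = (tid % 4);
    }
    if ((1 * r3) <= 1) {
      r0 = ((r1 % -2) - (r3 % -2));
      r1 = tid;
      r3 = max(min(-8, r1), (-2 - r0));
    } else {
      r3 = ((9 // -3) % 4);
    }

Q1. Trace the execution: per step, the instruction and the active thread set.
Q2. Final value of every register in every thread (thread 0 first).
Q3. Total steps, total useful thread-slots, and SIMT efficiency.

step 0: r0 <- ((6 + r3) - (r3 % 2))  {0,1,2,3}
step 1: r3 <- (-8 - (r0 + r0))       {0,1,2,3}
step 2: r3 <- 4                      {0,1,2,3}
step 3: r3 <- max((r0 // 4), -7)     {0,1,2,3}
step 4: eval (r3 == 5)               {0,1,2,3}
step 5: r0 <- -6                     {0,1,2,3}
step 6: r0 <- ((tid * r0) * (tid + -3)) {0,1,2,3}
step 7: r3 <- (tid % 4)              {0,1,2,3}
step 8: eval ((1 * r3) <= 1)         {0,1,2,3}
step 9: r0 <- ((r1 % -2) - (r3 % -2)) {0,1}
step 10: r1 <- tid                    {0,1}
step 11: r3 <- max(min(-8, r1), (-2 - r0)) {0,1}
step 12: r3 <- ((9 // -3) % 4)        {2,3}

Answer: 13 steps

r1: 0,1,4,5
r0: 0,0,12,0
r3: -2,-2,1,1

steps = 13; useful = 44; efficiency = 44/52 = 11/13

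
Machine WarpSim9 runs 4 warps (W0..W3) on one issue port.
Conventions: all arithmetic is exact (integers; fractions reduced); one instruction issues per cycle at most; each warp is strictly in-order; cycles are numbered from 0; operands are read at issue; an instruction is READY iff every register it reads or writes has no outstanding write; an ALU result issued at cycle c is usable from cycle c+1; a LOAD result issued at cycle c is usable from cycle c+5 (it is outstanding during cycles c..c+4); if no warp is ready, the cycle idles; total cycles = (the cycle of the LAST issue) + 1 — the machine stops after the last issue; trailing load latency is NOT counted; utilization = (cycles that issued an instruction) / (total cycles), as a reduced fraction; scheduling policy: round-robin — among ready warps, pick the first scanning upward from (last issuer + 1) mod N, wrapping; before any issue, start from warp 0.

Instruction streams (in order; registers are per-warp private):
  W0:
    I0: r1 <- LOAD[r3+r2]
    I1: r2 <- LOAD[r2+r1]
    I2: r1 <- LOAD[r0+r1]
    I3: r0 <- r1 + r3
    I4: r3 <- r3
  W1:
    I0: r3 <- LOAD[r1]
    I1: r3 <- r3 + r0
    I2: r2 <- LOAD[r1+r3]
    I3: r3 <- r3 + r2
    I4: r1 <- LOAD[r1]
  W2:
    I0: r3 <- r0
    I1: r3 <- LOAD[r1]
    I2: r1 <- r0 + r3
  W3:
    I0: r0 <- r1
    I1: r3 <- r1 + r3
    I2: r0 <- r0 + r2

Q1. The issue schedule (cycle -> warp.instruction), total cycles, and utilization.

cycle 0: W0.I0
cycle 1: W1.I0
cycle 2: W2.I0
cycle 3: W3.I0
cycle 4: W2.I1
cycle 5: W3.I1
cycle 6: W0.I1
cycle 7: W1.I1
cycle 8: W3.I2
cycle 9: W0.I2
cycle 10: W1.I2
cycle 11: W2.I2
cycle 12: idle
cycle 13: idle
cycle 14: W0.I3
cycle 15: W1.I3
cycle 16: W0.I4
cycle 17: W1.I4

Answer: 18 cycles, utilization 8/9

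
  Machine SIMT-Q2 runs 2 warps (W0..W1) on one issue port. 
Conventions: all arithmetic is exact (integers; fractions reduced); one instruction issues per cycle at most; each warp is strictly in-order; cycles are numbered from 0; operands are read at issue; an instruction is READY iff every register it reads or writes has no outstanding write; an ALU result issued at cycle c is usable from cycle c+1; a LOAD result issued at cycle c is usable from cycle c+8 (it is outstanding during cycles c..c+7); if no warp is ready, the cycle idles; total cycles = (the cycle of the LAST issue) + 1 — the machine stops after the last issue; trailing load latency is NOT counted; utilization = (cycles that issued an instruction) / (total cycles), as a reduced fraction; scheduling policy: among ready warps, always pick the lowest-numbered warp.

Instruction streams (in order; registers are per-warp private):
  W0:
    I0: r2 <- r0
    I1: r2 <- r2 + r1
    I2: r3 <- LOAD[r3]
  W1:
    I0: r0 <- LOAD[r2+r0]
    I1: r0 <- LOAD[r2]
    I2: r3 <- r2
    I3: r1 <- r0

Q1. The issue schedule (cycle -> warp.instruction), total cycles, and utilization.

cycle 0: W0.I0
cycle 1: W0.I1
cycle 2: W0.I2
cycle 3: W1.I0
cycle 4: idle
cycle 5: idle
cycle 6: idle
cycle 7: idle
cycle 8: idle
cycle 9: idle
cycle 10: idle
cycle 11: W1.I1
cycle 12: W1.I2
cycle 13: idle
cycle 14: idle
cycle 15: idle
cycle 16: idle
cycle 17: idle
cycle 18: idle
cycle 19: W1.I3

Answer: 20 cycles, utilization 7/20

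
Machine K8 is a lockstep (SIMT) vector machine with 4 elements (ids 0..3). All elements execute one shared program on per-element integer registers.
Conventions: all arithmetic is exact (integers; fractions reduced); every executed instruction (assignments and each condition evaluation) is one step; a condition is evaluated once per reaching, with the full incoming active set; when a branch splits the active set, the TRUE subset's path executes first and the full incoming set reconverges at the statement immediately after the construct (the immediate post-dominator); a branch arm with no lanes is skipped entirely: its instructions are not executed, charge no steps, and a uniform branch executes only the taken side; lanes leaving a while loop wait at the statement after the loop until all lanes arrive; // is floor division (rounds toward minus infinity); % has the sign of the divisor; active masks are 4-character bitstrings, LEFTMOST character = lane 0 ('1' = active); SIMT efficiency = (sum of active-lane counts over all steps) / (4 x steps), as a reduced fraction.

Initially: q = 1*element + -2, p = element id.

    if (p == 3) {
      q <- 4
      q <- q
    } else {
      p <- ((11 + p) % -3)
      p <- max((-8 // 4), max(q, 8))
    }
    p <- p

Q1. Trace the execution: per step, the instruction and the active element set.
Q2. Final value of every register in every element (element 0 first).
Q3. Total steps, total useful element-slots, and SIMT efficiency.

step 0: eval (p == 3)                1111
step 1: q <- 4                       0001
step 2: q <- q                       0001
step 3: p <- ((11 + p) % -3)         1110
step 4: p <- max((-8 // 4), max(q, 8)) 1110
step 5: p <- p                       1111

Answer: 6 steps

q: -2,-1,0,4
p: 8,8,8,3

steps = 6; useful = 16; efficiency = 16/24 = 2/3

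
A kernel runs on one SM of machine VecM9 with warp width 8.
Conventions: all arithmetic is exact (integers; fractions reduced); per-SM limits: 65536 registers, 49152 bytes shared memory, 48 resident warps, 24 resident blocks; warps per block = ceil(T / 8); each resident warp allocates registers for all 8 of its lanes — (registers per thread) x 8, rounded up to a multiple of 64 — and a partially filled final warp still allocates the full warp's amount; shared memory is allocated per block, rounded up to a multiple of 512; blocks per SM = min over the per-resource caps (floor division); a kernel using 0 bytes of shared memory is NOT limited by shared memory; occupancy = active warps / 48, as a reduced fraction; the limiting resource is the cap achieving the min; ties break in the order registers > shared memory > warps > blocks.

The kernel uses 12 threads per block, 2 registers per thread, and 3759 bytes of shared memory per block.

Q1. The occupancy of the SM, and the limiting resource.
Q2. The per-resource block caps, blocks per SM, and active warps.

Answer: occupancy 1/2, limited by shared memory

registers: 512 blocks
shared memory: 12 blocks
warps: 24 blocks
blocks: 24 blocks

Answer: 12 blocks, 24 active warps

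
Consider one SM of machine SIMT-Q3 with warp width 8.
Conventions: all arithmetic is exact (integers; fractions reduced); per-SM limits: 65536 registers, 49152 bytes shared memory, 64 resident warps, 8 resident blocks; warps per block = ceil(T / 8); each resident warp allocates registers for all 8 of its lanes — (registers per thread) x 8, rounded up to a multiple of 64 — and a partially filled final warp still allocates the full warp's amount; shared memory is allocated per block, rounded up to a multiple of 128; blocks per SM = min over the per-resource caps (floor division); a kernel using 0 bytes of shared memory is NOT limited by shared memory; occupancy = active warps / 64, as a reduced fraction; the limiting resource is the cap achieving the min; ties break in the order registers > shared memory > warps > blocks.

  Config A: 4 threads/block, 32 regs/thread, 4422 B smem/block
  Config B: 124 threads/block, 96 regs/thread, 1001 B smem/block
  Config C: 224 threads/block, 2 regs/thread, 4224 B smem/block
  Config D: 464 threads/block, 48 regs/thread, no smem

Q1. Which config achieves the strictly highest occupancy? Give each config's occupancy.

occupancies: A 1/8, B 1, C 7/8, D 29/32

Answer: B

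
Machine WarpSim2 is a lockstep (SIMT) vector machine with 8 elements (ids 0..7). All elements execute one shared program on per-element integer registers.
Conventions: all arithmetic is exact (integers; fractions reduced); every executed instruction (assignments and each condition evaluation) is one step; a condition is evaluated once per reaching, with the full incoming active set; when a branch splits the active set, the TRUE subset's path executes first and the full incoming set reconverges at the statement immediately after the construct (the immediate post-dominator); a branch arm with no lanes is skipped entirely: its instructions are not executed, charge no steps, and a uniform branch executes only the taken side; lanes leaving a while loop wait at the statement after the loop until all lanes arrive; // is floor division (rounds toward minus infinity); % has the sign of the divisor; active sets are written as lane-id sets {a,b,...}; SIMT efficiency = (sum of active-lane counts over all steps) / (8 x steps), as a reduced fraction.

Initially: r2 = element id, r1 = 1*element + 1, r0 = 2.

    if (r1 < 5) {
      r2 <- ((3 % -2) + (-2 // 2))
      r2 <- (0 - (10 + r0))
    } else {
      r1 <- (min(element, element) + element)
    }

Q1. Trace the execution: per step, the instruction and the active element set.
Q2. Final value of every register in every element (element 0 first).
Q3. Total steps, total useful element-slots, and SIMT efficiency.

step 0: eval (r1 < 5)                {0,1,2,3,4,5,6,7}
step 1: r2 <- ((3 % -2) + (-2 // 2)) {0,1,2,3}
step 2: r2 <- (0 - (10 + r0))        {0,1,2,3}
step 3: r1 <- (min(element, element) + element) {4,5,6,7}

Answer: 4 steps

r2: -12,-12,-12,-12,4,5,6,7
r1: 1,2,3,4,8,10,12,14
r0: 2,2,2,2,2,2,2,2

steps = 4; useful = 20; efficiency = 20/32 = 5/8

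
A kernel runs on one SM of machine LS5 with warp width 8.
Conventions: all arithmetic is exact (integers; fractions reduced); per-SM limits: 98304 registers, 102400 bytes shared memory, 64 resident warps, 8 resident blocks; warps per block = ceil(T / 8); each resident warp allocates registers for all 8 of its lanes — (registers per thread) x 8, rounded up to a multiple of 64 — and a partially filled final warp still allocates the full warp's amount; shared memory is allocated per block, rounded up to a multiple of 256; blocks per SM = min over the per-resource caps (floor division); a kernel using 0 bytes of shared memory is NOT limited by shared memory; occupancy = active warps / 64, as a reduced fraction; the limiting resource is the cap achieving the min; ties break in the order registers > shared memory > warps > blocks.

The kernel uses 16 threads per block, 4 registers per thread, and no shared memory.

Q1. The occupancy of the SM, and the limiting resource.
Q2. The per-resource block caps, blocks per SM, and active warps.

Answer: occupancy 1/4, limited by blocks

registers: 768 blocks
shared memory: no limit (kernel uses none)
warps: 32 blocks
blocks: 8 blocks

Answer: 8 blocks, 16 active warps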